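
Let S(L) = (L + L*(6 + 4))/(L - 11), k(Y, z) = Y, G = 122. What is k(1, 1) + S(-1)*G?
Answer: 677/6 ≈ 112.83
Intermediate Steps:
S(L) = 11*L/(-11 + L) (S(L) = (L + L*10)/(-11 + L) = (L + 10*L)/(-11 + L) = (11*L)/(-11 + L) = 11*L/(-11 + L))
k(1, 1) + S(-1)*G = 1 + (11*(-1)/(-11 - 1))*122 = 1 + (11*(-1)/(-12))*122 = 1 + (11*(-1)*(-1/12))*122 = 1 + (11/12)*122 = 1 + 671/6 = 677/6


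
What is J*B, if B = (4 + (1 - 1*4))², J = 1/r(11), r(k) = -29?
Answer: -1/29 ≈ -0.034483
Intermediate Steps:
J = -1/29 (J = 1/(-29) = -1/29 ≈ -0.034483)
B = 1 (B = (4 + (1 - 4))² = (4 - 3)² = 1² = 1)
J*B = -1/29*1 = -1/29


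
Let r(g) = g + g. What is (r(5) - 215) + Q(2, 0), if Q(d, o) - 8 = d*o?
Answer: -197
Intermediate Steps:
r(g) = 2*g
Q(d, o) = 8 + d*o
(r(5) - 215) + Q(2, 0) = (2*5 - 215) + (8 + 2*0) = (10 - 215) + (8 + 0) = -205 + 8 = -197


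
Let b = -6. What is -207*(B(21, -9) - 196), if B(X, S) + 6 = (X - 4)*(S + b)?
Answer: 94599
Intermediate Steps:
B(X, S) = -6 + (-6 + S)*(-4 + X) (B(X, S) = -6 + (X - 4)*(S - 6) = -6 + (-4 + X)*(-6 + S) = -6 + (-6 + S)*(-4 + X))
-207*(B(21, -9) - 196) = -207*((18 - 6*21 - 4*(-9) - 9*21) - 196) = -207*((18 - 126 + 36 - 189) - 196) = -207*(-261 - 196) = -207*(-457) = 94599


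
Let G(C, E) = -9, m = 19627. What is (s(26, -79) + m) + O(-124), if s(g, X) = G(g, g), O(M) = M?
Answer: 19494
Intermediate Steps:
s(g, X) = -9
(s(26, -79) + m) + O(-124) = (-9 + 19627) - 124 = 19618 - 124 = 19494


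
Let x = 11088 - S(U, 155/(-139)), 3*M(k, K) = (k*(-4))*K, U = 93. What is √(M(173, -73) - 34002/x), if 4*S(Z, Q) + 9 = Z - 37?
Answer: 2*√74356085390685/132915 ≈ 129.75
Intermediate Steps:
M(k, K) = -4*K*k/3 (M(k, K) = ((k*(-4))*K)/3 = ((-4*k)*K)/3 = (-4*K*k)/3 = -4*K*k/3)
S(Z, Q) = -23/2 + Z/4 (S(Z, Q) = -9/4 + (Z - 37)/4 = -9/4 + (-37 + Z)/4 = -9/4 + (-37/4 + Z/4) = -23/2 + Z/4)
x = 44305/4 (x = 11088 - (-23/2 + (¼)*93) = 11088 - (-23/2 + 93/4) = 11088 - 1*47/4 = 11088 - 47/4 = 44305/4 ≈ 11076.)
√(M(173, -73) - 34002/x) = √(-4/3*(-73)*173 - 34002/44305/4) = √(50516/3 - 34002*4/44305) = √(50516/3 - 136008/44305) = √(2237703356/132915) = 2*√74356085390685/132915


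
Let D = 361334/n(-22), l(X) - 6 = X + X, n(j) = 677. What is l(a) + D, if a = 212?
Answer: 652444/677 ≈ 963.73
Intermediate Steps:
l(X) = 6 + 2*X (l(X) = 6 + (X + X) = 6 + 2*X)
D = 361334/677 ≈ 533.73
l(a) + D = (6 + 2*212) + 361334/677 = (6 + 424) + 361334/677 = 430 + 361334/677 = 652444/677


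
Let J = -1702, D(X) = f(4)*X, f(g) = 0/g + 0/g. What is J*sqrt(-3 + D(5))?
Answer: -1702*I*sqrt(3) ≈ -2947.9*I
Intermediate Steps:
f(g) = 0 (f(g) = 0 + 0 = 0)
D(X) = 0 (D(X) = 0*X = 0)
J*sqrt(-3 + D(5)) = -1702*sqrt(-3 + 0) = -1702*I*sqrt(3)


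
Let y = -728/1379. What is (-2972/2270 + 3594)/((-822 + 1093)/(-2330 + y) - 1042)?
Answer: -1872130994256/543040948625 ≈ -3.4475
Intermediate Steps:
y = -104/197 (y = -728*1/1379 = -104/197 ≈ -0.52792)
(-2972/2270 + 3594)/((-822 + 1093)/(-2330 + y) - 1042) = (-2972/2270 + 3594)/((-822 + 1093)/(-2330 - 104/197) - 1042) = (-2972*1/2270 + 3594)/(271/(-459114/197) - 1042) = (-1486/1135 + 3594)/(271*(-197/459114) - 1042) = 4077704/(1135*(-53387/459114 - 1042)) = 4077704/(1135*(-478450175/459114)) = (4077704/1135)*(-459114/478450175) = -1872130994256/543040948625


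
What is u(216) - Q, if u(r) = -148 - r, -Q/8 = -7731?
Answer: -62212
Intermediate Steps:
Q = 61848 (Q = -8*(-7731) = 61848)
u(216) - Q = (-148 - 1*216) - 1*61848 = (-148 - 216) - 61848 = -364 - 61848 = -62212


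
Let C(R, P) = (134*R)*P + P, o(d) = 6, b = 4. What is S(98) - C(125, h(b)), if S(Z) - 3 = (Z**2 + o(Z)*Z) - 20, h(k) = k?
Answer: -56829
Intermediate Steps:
S(Z) = -17 + Z**2 + 6*Z (S(Z) = 3 + ((Z**2 + 6*Z) - 20) = 3 + (-20 + Z**2 + 6*Z) = -17 + Z**2 + 6*Z)
C(R, P) = P + 134*P*R (C(R, P) = 134*P*R + P = P + 134*P*R)
S(98) - C(125, h(b)) = (-17 + 98**2 + 6*98) - 4*(1 + 134*125) = (-17 + 9604 + 588) - 4*(1 + 16750) = 10175 - 4*16751 = 10175 - 1*67004 = 10175 - 67004 = -56829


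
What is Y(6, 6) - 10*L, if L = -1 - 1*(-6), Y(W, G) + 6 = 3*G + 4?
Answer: -34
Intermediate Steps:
Y(W, G) = -2 + 3*G (Y(W, G) = -6 + (3*G + 4) = -6 + (4 + 3*G) = -2 + 3*G)
L = 5 (L = -1 + 6 = 5)
Y(6, 6) - 10*L = (-2 + 3*6) - 10*5 = (-2 + 18) - 50 = 16 - 50 = -34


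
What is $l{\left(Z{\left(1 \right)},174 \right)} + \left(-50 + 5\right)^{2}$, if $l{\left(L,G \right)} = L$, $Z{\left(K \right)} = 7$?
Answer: $2032$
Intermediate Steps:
$l{\left(Z{\left(1 \right)},174 \right)} + \left(-50 + 5\right)^{2} = 7 + \left(-50 + 5\right)^{2} = 7 + \left(-45\right)^{2} = 7 + 2025 = 2032$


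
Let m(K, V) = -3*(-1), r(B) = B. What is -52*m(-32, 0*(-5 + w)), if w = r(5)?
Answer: -156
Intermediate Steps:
w = 5
m(K, V) = 3
-52*m(-32, 0*(-5 + w)) = -52*3 = -156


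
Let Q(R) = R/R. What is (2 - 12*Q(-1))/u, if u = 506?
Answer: -5/253 ≈ -0.019763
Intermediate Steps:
Q(R) = 1
(2 - 12*Q(-1))/u = (2 - 12*1)/506 = (2 - 12)*(1/506) = -10*1/506 = -5/253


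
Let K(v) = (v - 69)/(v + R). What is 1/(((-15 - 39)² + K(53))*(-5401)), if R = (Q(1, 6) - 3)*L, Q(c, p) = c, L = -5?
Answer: -63/992120492 ≈ -6.3500e-8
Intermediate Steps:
R = 10 (R = (1 - 3)*(-5) = -2*(-5) = 10)
K(v) = (-69 + v)/(10 + v) (K(v) = (v - 69)/(v + 10) = (-69 + v)/(10 + v))
1/(((-15 - 39)² + K(53))*(-5401)) = 1/(((-15 - 39)² + (-69 + 53)/(10 + 53))*(-5401)) = -1/5401/((-54)² - 16/63) = -1/5401/(2916 + (1/63)*(-16)) = -1/5401/(2916 - 16/63) = -1/5401/(183692/63) = (63/183692)*(-1/5401) = -63/992120492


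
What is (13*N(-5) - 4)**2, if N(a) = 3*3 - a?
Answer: 31684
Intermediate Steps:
N(a) = 9 - a
(13*N(-5) - 4)**2 = (13*(9 - 1*(-5)) - 4)**2 = (13*(9 + 5) - 4)**2 = (13*14 - 4)**2 = (182 - 4)**2 = 178**2 = 31684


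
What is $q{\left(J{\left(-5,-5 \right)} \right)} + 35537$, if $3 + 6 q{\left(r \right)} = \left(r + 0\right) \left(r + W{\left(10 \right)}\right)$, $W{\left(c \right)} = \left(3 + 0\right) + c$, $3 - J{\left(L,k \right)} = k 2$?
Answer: $\frac{213557}{6} \approx 35593.0$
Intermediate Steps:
$J{\left(L,k \right)} = 3 - 2 k$ ($J{\left(L,k \right)} = 3 - k 2 = 3 - 2 k$)
$W{\left(c \right)} = 3 + c$
$q{\left(r \right)} = - \frac{1}{2} + \frac{r \left(13 + r\right)}{6}$ ($q{\left(r \right)} = - \frac{1}{2} + \frac{\left(r + 0\right) \left(r + \left(3 + 10\right)\right)}{6} = - \frac{1}{2} + \frac{r \left(r + 13\right)}{6} = - \frac{1}{2} + \frac{r \left(13 + r\right)}{6}$)
$q{\left(J{\left(-5,-5 \right)} \right)} + 35537 = \left(- \frac{1}{2} + \frac{\left(3 - -10\right)^{2}}{6} + \frac{13 \left(3 - -10\right)}{6}\right) + 35537 = \left(- \frac{1}{2} + \frac{\left(3 + 10\right)^{2}}{6} + \frac{13 \left(3 + 10\right)}{6}\right) + 35537 = \left(- \frac{1}{2} + \frac{13^{2}}{6} + \frac{13}{6} \cdot 13\right) + 35537 = \left(- \frac{1}{2} + \frac{1}{6} \cdot 169 + \frac{169}{6}\right) + 35537 = \left(- \frac{1}{2} + \frac{169}{6} + \frac{169}{6}\right) + 35537 = \frac{335}{6} + 35537 = \frac{213557}{6}$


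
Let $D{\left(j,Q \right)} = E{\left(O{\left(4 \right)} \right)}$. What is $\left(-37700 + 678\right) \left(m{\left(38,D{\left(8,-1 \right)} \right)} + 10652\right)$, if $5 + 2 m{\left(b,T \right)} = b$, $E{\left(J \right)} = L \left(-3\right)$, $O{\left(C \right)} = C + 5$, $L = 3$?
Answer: $-394969207$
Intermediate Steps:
$O{\left(C \right)} = 5 + C$
$E{\left(J \right)} = -9$ ($E{\left(J \right)} = 3 \left(-3\right) = -9$)
$D{\left(j,Q \right)} = -9$
$m{\left(b,T \right)} = - \frac{5}{2} + \frac{b}{2}$
$\left(-37700 + 678\right) \left(m{\left(38,D{\left(8,-1 \right)} \right)} + 10652\right) = \left(-37700 + 678\right) \left(\left(- \frac{5}{2} + \frac{1}{2} \cdot 38\right) + 10652\right) = - 37022 \left(\left(- \frac{5}{2} + 19\right) + 10652\right) = - 37022 \left(\frac{33}{2} + 10652\right) = \left(-37022\right) \frac{21337}{2} = -394969207$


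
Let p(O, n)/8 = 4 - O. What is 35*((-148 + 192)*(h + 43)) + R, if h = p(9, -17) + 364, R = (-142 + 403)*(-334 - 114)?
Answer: 448252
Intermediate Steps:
p(O, n) = 32 - 8*O (p(O, n) = 8*(4 - O) = 32 - 8*O)
R = -116928 (R = 261*(-448) = -116928)
h = 324 (h = (32 - 8*9) + 364 = (32 - 72) + 364 = -40 + 364 = 324)
35*((-148 + 192)*(h + 43)) + R = 35*((-148 + 192)*(324 + 43)) - 116928 = 35*(44*367) - 116928 = 35*16148 - 116928 = 565180 - 116928 = 448252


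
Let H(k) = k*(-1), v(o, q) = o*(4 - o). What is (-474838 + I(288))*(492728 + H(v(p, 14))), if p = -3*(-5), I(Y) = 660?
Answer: -233719016954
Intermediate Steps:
p = 15
H(k) = -k
(-474838 + I(288))*(492728 + H(v(p, 14))) = (-474838 + 660)*(492728 - 15*(4 - 1*15)) = -474178*(492728 - 15*(4 - 15)) = -474178*(492728 - 15*(-11)) = -474178*(492728 - 1*(-165)) = -474178*(492728 + 165) = -474178*492893 = -233719016954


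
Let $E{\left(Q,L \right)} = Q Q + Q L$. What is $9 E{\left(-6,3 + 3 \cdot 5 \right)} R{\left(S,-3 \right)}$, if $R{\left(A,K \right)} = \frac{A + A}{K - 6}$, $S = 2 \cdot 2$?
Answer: $576$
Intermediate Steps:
$S = 4$
$E{\left(Q,L \right)} = Q^{2} + L Q$
$R{\left(A,K \right)} = \frac{2 A}{-6 + K}$
$9 E{\left(-6,3 + 3 \cdot 5 \right)} R{\left(S,-3 \right)} = 9 \left(- 6 \left(\left(3 + 3 \cdot 5\right) - 6\right)\right) 2 \cdot 4 \frac{1}{-6 - 3} = 9 \left(- 6 \left(\left(3 + 15\right) - 6\right)\right) 2 \cdot 4 \frac{1}{-9} = 9 \left(- 6 \left(18 - 6\right)\right) 2 \cdot 4 \left(- \frac{1}{9}\right) = 9 \left(\left(-6\right) 12\right) \left(- \frac{8}{9}\right) = 9 \left(-72\right) \left(- \frac{8}{9}\right) = \left(-648\right) \left(- \frac{8}{9}\right) = 576$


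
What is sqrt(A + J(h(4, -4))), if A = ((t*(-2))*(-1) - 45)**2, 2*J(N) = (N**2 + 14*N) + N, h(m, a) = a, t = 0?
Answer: sqrt(2003) ≈ 44.755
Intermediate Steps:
J(N) = N**2/2 + 15*N/2 (J(N) = ((N**2 + 14*N) + N)/2 = (N**2 + 15*N)/2 = N**2/2 + 15*N/2)
A = 2025 (A = ((0*(-2))*(-1) - 45)**2 = (0*(-1) - 45)**2 = (0 - 45)**2 = (-45)**2 = 2025)
sqrt(A + J(h(4, -4))) = sqrt(2025 + (1/2)*(-4)*(15 - 4)) = sqrt(2025 + (1/2)*(-4)*11) = sqrt(2025 - 22) = sqrt(2003)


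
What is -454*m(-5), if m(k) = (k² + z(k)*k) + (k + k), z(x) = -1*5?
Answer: -18160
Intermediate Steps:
z(x) = -5
m(k) = k² - 3*k (m(k) = (k² - 5*k) + (k + k) = (k² - 5*k) + 2*k = k² - 3*k)
-454*m(-5) = -(-2270)*(-3 - 5) = -(-2270)*(-8) = -454*40 = -18160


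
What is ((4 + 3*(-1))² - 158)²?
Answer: 24649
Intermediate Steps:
((4 + 3*(-1))² - 158)² = ((4 - 3)² - 158)² = (1² - 158)² = (1 - 158)² = (-157)² = 24649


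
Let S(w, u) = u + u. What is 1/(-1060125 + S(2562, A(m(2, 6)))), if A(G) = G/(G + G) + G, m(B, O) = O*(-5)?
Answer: -1/1060184 ≈ -9.4323e-7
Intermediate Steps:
m(B, O) = -5*O
A(G) = 1/2 + G (A(G) = G/((2*G)) + G = (1/(2*G))*G + G = 1/2 + G)
S(w, u) = 2*u
1/(-1060125 + S(2562, A(m(2, 6)))) = 1/(-1060125 + 2*(1/2 - 5*6)) = 1/(-1060125 + 2*(1/2 - 30)) = 1/(-1060125 + 2*(-59/2)) = 1/(-1060125 - 59) = 1/(-1060184) = -1/1060184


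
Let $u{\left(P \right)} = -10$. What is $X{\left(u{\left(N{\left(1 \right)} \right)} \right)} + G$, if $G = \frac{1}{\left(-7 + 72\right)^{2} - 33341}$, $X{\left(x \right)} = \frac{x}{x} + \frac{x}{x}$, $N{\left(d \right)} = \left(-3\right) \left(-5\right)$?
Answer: $\frac{58231}{29116} \approx 2.0$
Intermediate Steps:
$N{\left(d \right)} = 15$
$X{\left(x \right)} = 2$ ($X{\left(x \right)} = 1 + 1 = 2$)
$G = - \frac{1}{29116}$ ($G = \frac{1}{65^{2} - 33341} = \frac{1}{4225 - 33341} = \frac{1}{-29116} = - \frac{1}{29116} \approx -3.4345 \cdot 10^{-5}$)
$X{\left(u{\left(N{\left(1 \right)} \right)} \right)} + G = 2 - \frac{1}{29116} = \frac{58231}{29116}$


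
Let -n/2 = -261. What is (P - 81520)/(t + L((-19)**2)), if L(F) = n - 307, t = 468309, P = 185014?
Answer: 51747/234262 ≈ 0.22089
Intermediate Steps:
n = 522 (n = -2*(-261) = 522)
L(F) = 215 (L(F) = 522 - 307 = 215)
(P - 81520)/(t + L((-19)**2)) = (185014 - 81520)/(468309 + 215) = 103494/468524 = 103494*(1/468524) = 51747/234262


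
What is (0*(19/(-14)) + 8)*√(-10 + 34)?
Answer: 16*√6 ≈ 39.192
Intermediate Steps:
(0*(19/(-14)) + 8)*√(-10 + 34) = (0*(19*(-1/14)) + 8)*√24 = (0*(-19/14) + 8)*(2*√6) = (0 + 8)*(2*√6) = 8*(2*√6) = 16*√6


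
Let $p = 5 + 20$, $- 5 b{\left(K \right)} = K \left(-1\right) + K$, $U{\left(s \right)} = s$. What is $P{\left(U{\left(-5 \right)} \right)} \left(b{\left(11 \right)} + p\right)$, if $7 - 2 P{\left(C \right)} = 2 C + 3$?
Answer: $175$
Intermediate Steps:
$b{\left(K \right)} = 0$ ($b{\left(K \right)} = - \frac{K \left(-1\right) + K}{5} = - \frac{- K + K}{5} = \left(- \frac{1}{5}\right) 0 = 0$)
$P{\left(C \right)} = 2 - C$ ($P{\left(C \right)} = \frac{7}{2} - \frac{2 C + 3}{2} = \frac{7}{2} - \frac{3 + 2 C}{2} = \frac{7}{2} - \left(\frac{3}{2} + C\right) = 2 - C$)
$p = 25$
$P{\left(U{\left(-5 \right)} \right)} \left(b{\left(11 \right)} + p\right) = \left(2 - -5\right) \left(0 + 25\right) = \left(2 + 5\right) 25 = 7 \cdot 25 = 175$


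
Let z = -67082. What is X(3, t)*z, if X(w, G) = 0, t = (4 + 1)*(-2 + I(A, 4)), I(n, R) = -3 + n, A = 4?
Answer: 0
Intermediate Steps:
t = -5 (t = (4 + 1)*(-2 + (-3 + 4)) = 5*(-2 + 1) = 5*(-1) = -5)
X(3, t)*z = 0*(-67082) = 0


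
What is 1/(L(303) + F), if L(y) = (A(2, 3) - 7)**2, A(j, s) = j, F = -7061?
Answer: -1/7036 ≈ -0.00014213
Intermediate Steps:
L(y) = 25 (L(y) = (2 - 7)**2 = (-5)**2 = 25)
1/(L(303) + F) = 1/(25 - 7061) = 1/(-7036) = -1/7036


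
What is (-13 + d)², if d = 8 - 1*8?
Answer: 169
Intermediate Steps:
d = 0 (d = 8 - 8 = 0)
(-13 + d)² = (-13 + 0)² = (-13)² = 169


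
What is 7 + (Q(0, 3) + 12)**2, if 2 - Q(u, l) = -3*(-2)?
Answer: 71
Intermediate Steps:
Q(u, l) = -4 (Q(u, l) = 2 - (-3)*(-2) = 2 - 1*6 = 2 - 6 = -4)
7 + (Q(0, 3) + 12)**2 = 7 + (-4 + 12)**2 = 7 + 8**2 = 7 + 64 = 71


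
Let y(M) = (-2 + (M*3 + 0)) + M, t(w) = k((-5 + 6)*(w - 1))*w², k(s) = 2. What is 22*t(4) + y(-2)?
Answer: 694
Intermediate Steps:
t(w) = 2*w²
y(M) = -2 + 4*M (y(M) = (-2 + (3*M + 0)) + M = (-2 + 3*M) + M = -2 + 4*M)
22*t(4) + y(-2) = 22*(2*4²) + (-2 + 4*(-2)) = 22*(2*16) + (-2 - 8) = 22*32 - 10 = 704 - 10 = 694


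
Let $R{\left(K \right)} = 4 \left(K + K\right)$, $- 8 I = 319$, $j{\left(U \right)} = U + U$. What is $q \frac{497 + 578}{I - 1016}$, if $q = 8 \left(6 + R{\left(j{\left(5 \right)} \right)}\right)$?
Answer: $- \frac{5916800}{8447} \approx -700.46$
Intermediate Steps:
$j{\left(U \right)} = 2 U$
$I = - \frac{319}{8}$ ($I = \left(- \frac{1}{8}\right) 319 = - \frac{319}{8} \approx -39.875$)
$R{\left(K \right)} = 8 K$ ($R{\left(K \right)} = 4 \cdot 2 K = 8 K$)
$q = 688$ ($q = 8 \left(6 + 8 \cdot 2 \cdot 5\right) = 8 \left(6 + 8 \cdot 10\right) = 8 \left(6 + 80\right) = 8 \cdot 86 = 688$)
$q \frac{497 + 578}{I - 1016} = 688 \frac{497 + 578}{- \frac{319}{8} - 1016} = 688 \frac{1075}{- \frac{8447}{8}} = 688 \cdot 1075 \left(- \frac{8}{8447}\right) = 688 \left(- \frac{8600}{8447}\right) = - \frac{5916800}{8447}$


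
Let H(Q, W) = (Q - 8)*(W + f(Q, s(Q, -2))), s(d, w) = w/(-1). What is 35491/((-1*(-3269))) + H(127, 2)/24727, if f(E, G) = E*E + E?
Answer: 7202126795/80832563 ≈ 89.099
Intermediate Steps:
s(d, w) = -w (s(d, w) = w*(-1) = -w)
f(E, G) = E + E² (f(E, G) = E² + E = E + E²)
H(Q, W) = (-8 + Q)*(W + Q*(1 + Q)) (H(Q, W) = (Q - 8)*(W + Q*(1 + Q)) = (-8 + Q)*(W + Q*(1 + Q)))
35491/((-1*(-3269))) + H(127, 2)/24727 = 35491/((-1*(-3269))) + (127³ - 8*127 - 8*2 - 7*127² + 127*2)/24727 = 35491/3269 + (2048383 - 1016 - 16 - 7*16129 + 254)*(1/24727) = 35491*(1/3269) + (2048383 - 1016 - 16 - 112903 + 254)*(1/24727) = 35491/3269 + 1934702*(1/24727) = 35491/3269 + 1934702/24727 = 7202126795/80832563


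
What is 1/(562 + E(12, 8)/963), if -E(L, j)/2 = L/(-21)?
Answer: 6741/3788450 ≈ 0.0017794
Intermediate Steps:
E(L, j) = 2*L/21 (E(L, j) = -2*L/(-21) = -2*L*(-1)/21 = -(-2)*L/21 = 2*L/21)
1/(562 + E(12, 8)/963) = 1/(562 + ((2/21)*12)/963) = 1/(562 + (8/7)*(1/963)) = 1/(562 + 8/6741) = 1/(3788450/6741) = 6741/3788450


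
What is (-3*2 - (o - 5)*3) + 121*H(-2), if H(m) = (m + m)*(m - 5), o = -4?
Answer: 3409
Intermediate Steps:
H(m) = 2*m*(-5 + m) (H(m) = (2*m)*(-5 + m) = 2*m*(-5 + m))
(-3*2 - (o - 5)*3) + 121*H(-2) = (-3*2 - (-4 - 5)*3) + 121*(2*(-2)*(-5 - 2)) = (-6 - (-9)*3) + 121*(2*(-2)*(-7)) = (-6 - 1*(-27)) + 121*28 = (-6 + 27) + 3388 = 21 + 3388 = 3409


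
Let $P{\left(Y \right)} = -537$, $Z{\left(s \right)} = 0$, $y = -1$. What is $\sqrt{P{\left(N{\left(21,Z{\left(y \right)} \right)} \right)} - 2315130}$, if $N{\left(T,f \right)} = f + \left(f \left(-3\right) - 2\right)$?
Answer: $i \sqrt{2315667} \approx 1521.7 i$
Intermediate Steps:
$N{\left(T,f \right)} = -2 - 2 f$ ($N{\left(T,f \right)} = f - \left(2 + 3 f\right) = -2 - 2 f$)
$\sqrt{P{\left(N{\left(21,Z{\left(y \right)} \right)} \right)} - 2315130} = \sqrt{-537 - 2315130} = \sqrt{-2315667} = i \sqrt{2315667}$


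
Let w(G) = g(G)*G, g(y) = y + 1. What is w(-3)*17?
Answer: 102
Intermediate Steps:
g(y) = 1 + y
w(G) = G*(1 + G) (w(G) = (1 + G)*G = G*(1 + G))
w(-3)*17 = -3*(1 - 3)*17 = -3*(-2)*17 = 6*17 = 102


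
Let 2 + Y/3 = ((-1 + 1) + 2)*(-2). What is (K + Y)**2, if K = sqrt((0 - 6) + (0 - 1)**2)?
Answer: (18 - I*sqrt(5))**2 ≈ 319.0 - 80.498*I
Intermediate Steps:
K = I*sqrt(5) (K = sqrt(-6 + (-1)**2) = sqrt(-6 + 1) = sqrt(-5) = I*sqrt(5) ≈ 2.2361*I)
Y = -18 (Y = -6 + 3*(((-1 + 1) + 2)*(-2)) = -6 + 3*((0 + 2)*(-2)) = -6 + 3*(2*(-2)) = -6 + 3*(-4) = -6 - 12 = -18)
(K + Y)**2 = (I*sqrt(5) - 18)**2 = (-18 + I*sqrt(5))**2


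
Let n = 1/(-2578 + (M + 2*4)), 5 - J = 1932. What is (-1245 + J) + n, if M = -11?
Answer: -8186933/2581 ≈ -3172.0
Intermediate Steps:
J = -1927 (J = 5 - 1*1932 = 5 - 1932 = -1927)
n = -1/2581 (n = 1/(-2578 + (-11 + 2*4)) = 1/(-2578 + (-11 + 8)) = 1/(-2578 - 3) = 1/(-2581) = -1/2581 ≈ -0.00038745)
(-1245 + J) + n = (-1245 - 1927) - 1/2581 = -3172 - 1/2581 = -8186933/2581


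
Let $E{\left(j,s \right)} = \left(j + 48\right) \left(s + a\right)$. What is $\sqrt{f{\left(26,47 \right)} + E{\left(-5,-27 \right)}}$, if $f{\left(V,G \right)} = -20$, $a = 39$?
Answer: $4 \sqrt{31} \approx 22.271$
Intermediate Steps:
$E{\left(j,s \right)} = \left(39 + s\right) \left(48 + j\right)$ ($E{\left(j,s \right)} = \left(j + 48\right) \left(s + 39\right) = \left(48 + j\right) \left(39 + s\right) = \left(39 + s\right) \left(48 + j\right)$)
$\sqrt{f{\left(26,47 \right)} + E{\left(-5,-27 \right)}} = \sqrt{-20 + \left(1872 + 39 \left(-5\right) + 48 \left(-27\right) - -135\right)} = \sqrt{-20 + \left(1872 - 195 - 1296 + 135\right)} = \sqrt{-20 + 516} = \sqrt{496} = 4 \sqrt{31}$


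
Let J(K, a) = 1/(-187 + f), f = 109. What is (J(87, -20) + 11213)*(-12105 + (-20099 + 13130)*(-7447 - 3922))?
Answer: 11547581909588/13 ≈ 8.8828e+11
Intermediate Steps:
J(K, a) = -1/78 (J(K, a) = 1/(-187 + 109) = 1/(-78) = -1/78)
(J(87, -20) + 11213)*(-12105 + (-20099 + 13130)*(-7447 - 3922)) = (-1/78 + 11213)*(-12105 + (-20099 + 13130)*(-7447 - 3922)) = 874613*(-12105 - 6969*(-11369))/78 = 874613*(-12105 + 79230561)/78 = (874613/78)*79218456 = 11547581909588/13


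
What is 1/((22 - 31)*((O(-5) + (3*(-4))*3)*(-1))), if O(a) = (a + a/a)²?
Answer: -1/180 ≈ -0.0055556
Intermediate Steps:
O(a) = (1 + a)² (O(a) = (a + 1)² = (1 + a)²)
1/((22 - 31)*((O(-5) + (3*(-4))*3)*(-1))) = 1/((22 - 31)*(((1 - 5)² + (3*(-4))*3)*(-1))) = 1/(-9*((-4)² - 12*3)*(-1)) = 1/(-9*(16 - 36)*(-1)) = 1/(-(-180)*(-1)) = 1/(-9*20) = 1/(-180) = -1/180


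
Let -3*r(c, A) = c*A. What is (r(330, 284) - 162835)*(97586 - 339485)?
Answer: 46946548425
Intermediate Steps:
r(c, A) = -A*c/3 (r(c, A) = -c*A/3 = -A*c/3)
(r(330, 284) - 162835)*(97586 - 339485) = (-⅓*284*330 - 162835)*(97586 - 339485) = (-31240 - 162835)*(-241899) = -194075*(-241899) = 46946548425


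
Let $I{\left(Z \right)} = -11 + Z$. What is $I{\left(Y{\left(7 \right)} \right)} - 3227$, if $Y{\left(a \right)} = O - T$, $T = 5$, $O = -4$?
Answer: $-3247$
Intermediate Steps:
$Y{\left(a \right)} = -9$ ($Y{\left(a \right)} = -4 - 5 = -9$)
$I{\left(Y{\left(7 \right)} \right)} - 3227 = \left(-11 - 9\right) - 3227 = -20 - 3227 = -3247$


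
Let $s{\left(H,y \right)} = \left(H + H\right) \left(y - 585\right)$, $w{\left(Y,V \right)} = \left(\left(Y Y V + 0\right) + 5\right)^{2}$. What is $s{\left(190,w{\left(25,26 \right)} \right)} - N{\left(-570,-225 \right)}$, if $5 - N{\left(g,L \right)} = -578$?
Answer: $100405286617$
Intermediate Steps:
$N{\left(g,L \right)} = 583$ ($N{\left(g,L \right)} = 5 - -578 = 5 + 578 = 583$)
$w{\left(Y,V \right)} = \left(5 + V Y^{2}\right)^{2}$ ($w{\left(Y,V \right)} = \left(\left(Y^{2} V + 0\right) + 5\right)^{2} = \left(\left(V Y^{2} + 0\right) + 5\right)^{2} = \left(V Y^{2} + 5\right)^{2} = \left(5 + V Y^{2}\right)^{2}$)
$s{\left(H,y \right)} = 2 H \left(-585 + y\right)$
$s{\left(190,w{\left(25,26 \right)} \right)} - N{\left(-570,-225 \right)} = 2 \cdot 190 \left(-585 + \left(5 + 26 \cdot 25^{2}\right)^{2}\right) - 583 = 2 \cdot 190 \left(-585 + \left(5 + 26 \cdot 625\right)^{2}\right) - 583 = 2 \cdot 190 \left(-585 + \left(5 + 16250\right)^{2}\right) - 583 = 2 \cdot 190 \left(-585 + 16255^{2}\right) - 583 = 2 \cdot 190 \left(-585 + 264225025\right) - 583 = 2 \cdot 190 \cdot 264224440 - 583 = 100405287200 - 583 = 100405286617$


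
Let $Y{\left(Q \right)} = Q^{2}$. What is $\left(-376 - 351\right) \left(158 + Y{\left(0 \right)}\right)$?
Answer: $-114866$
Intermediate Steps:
$\left(-376 - 351\right) \left(158 + Y{\left(0 \right)}\right) = \left(-376 - 351\right) \left(158 + 0^{2}\right) = - 727 \left(158 + 0\right) = \left(-727\right) 158 = -114866$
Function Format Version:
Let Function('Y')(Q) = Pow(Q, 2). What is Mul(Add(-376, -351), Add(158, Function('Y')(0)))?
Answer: -114866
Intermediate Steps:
Mul(Add(-376, -351), Add(158, Function('Y')(0))) = Mul(Add(-376, -351), Add(158, Pow(0, 2))) = Mul(-727, Add(158, 0)) = Mul(-727, 158) = -114866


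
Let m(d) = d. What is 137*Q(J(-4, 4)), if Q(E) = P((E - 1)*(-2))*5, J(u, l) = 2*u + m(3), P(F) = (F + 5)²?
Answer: 197965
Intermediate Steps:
P(F) = (5 + F)²
J(u, l) = 3 + 2*u (J(u, l) = 2*u + 3 = 3 + 2*u)
Q(E) = 5*(7 - 2*E)² (Q(E) = (5 + (E - 1)*(-2))²*5 = (5 + (-1 + E)*(-2))²*5 = (5 + (2 - 2*E))²*5 = (7 - 2*E)²*5 = 5*(7 - 2*E)²)
137*Q(J(-4, 4)) = 137*(5*(-7 + 2*(3 + 2*(-4)))²) = 137*(5*(-7 + 2*(3 - 8))²) = 137*(5*(-7 + 2*(-5))²) = 137*(5*(-7 - 10)²) = 137*(5*(-17)²) = 137*(5*289) = 137*1445 = 197965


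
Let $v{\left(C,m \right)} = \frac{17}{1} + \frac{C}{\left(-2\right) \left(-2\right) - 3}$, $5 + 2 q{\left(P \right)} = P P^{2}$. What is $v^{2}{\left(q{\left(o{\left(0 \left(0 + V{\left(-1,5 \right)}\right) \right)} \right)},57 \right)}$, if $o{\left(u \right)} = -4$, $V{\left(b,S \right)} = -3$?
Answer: $\frac{1225}{4} \approx 306.25$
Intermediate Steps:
$q{\left(P \right)} = - \frac{5}{2} + \frac{P^{3}}{2}$ ($q{\left(P \right)} = - \frac{5}{2} + \frac{P P^{2}}{2} = - \frac{5}{2} + \frac{P^{3}}{2}$)
$v{\left(C,m \right)} = 17 + C$ ($v{\left(C,m \right)} = 17 \cdot 1 + \frac{C}{4 - 3} = 17 + \frac{C}{1} = 17 + C 1 = 17 + C$)
$v^{2}{\left(q{\left(o{\left(0 \left(0 + V{\left(-1,5 \right)}\right) \right)} \right)},57 \right)} = \left(17 + \left(- \frac{5}{2} + \frac{\left(-4\right)^{3}}{2}\right)\right)^{2} = \left(17 + \left(- \frac{5}{2} + \frac{1}{2} \left(-64\right)\right)\right)^{2} = \left(17 - \frac{69}{2}\right)^{2} = \left(- \frac{35}{2}\right)^{2} = \frac{1225}{4}$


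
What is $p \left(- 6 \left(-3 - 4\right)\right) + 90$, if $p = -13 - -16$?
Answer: $216$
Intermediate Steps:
$p = 3$ ($p = -13 + 16 = 3$)
$p \left(- 6 \left(-3 - 4\right)\right) + 90 = 3 \left(- 6 \left(-3 - 4\right)\right) + 90 = 3 \left(\left(-6\right) \left(-7\right)\right) + 90 = 3 \cdot 42 + 90 = 126 + 90 = 216$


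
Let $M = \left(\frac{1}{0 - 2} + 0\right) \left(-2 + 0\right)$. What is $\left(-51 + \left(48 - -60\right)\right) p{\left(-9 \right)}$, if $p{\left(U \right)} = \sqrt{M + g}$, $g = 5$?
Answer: $57 \sqrt{6} \approx 139.62$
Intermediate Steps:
$M = 1$ ($M = \left(\frac{1}{-2} + 0\right) \left(-2\right) = \left(- \frac{1}{2} + 0\right) \left(-2\right) = \left(- \frac{1}{2}\right) \left(-2\right) = 1$)
$p{\left(U \right)} = \sqrt{6}$ ($p{\left(U \right)} = \sqrt{1 + 5} = \sqrt{6}$)
$\left(-51 + \left(48 - -60\right)\right) p{\left(-9 \right)} = \left(-51 + \left(48 - -60\right)\right) \sqrt{6} = \left(-51 + \left(48 + 60\right)\right) \sqrt{6} = \left(-51 + 108\right) \sqrt{6} = 57 \sqrt{6}$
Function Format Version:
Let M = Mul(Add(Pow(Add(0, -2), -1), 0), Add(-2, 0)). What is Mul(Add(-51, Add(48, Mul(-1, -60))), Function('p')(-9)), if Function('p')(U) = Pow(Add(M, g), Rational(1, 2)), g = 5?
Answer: Mul(57, Pow(6, Rational(1, 2))) ≈ 139.62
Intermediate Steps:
M = 1 (M = Mul(Add(Pow(-2, -1), 0), -2) = Mul(Add(Rational(-1, 2), 0), -2) = Mul(Rational(-1, 2), -2) = 1)
Function('p')(U) = Pow(6, Rational(1, 2)) (Function('p')(U) = Pow(Add(1, 5), Rational(1, 2)) = Pow(6, Rational(1, 2)))
Mul(Add(-51, Add(48, Mul(-1, -60))), Function('p')(-9)) = Mul(Add(-51, Add(48, Mul(-1, -60))), Pow(6, Rational(1, 2))) = Mul(Add(-51, Add(48, 60)), Pow(6, Rational(1, 2))) = Mul(Add(-51, 108), Pow(6, Rational(1, 2))) = Mul(57, Pow(6, Rational(1, 2)))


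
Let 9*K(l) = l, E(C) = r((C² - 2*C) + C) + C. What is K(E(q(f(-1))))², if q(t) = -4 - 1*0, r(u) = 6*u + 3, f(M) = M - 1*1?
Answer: 14161/81 ≈ 174.83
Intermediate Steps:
f(M) = -1 + M (f(M) = M - 1 = -1 + M)
r(u) = 3 + 6*u
q(t) = -4 (q(t) = -4 + 0 = -4)
E(C) = 3 - 5*C + 6*C² (E(C) = (3 + 6*((C² - 2*C) + C)) + C = (3 + 6*(C² - C)) + C = (3 + (-6*C + 6*C²)) + C = (3 - 6*C + 6*C²) + C = 3 - 5*C + 6*C²)
K(l) = l/9
K(E(q(f(-1))))² = ((3 - 4 + 6*(-4)*(-1 - 4))/9)² = ((3 - 4 + 6*(-4)*(-5))/9)² = ((3 - 4 + 120)/9)² = ((⅑)*119)² = (119/9)² = 14161/81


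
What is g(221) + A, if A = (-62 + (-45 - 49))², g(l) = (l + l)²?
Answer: 219700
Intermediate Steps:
g(l) = 4*l² (g(l) = (2*l)² = 4*l²)
A = 24336 (A = (-62 - 94)² = (-156)² = 24336)
g(221) + A = 4*221² + 24336 = 4*48841 + 24336 = 195364 + 24336 = 219700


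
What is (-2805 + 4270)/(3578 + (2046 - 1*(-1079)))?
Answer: 1465/6703 ≈ 0.21856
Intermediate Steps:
(-2805 + 4270)/(3578 + (2046 - 1*(-1079))) = 1465/(3578 + (2046 + 1079)) = 1465/(3578 + 3125) = 1465/6703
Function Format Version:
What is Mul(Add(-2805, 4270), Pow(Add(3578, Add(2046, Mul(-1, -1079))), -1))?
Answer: Rational(1465, 6703) ≈ 0.21856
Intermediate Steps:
Mul(Add(-2805, 4270), Pow(Add(3578, Add(2046, Mul(-1, -1079))), -1)) = Mul(1465, Pow(Add(3578, Add(2046, 1079)), -1)) = Mul(1465, Pow(Add(3578, 3125), -1)) = Mul(1465, Pow(6703, -1)) = Mul(1465, Rational(1, 6703)) = Rational(1465, 6703)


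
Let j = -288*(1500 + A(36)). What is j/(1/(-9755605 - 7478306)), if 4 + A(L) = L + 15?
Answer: 7678327771296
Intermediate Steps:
A(L) = 11 + L (A(L) = -4 + (L + 15) = -4 + (15 + L) = 11 + L)
j = -445536 (j = -288*(1500 + (11 + 36)) = -288*(1500 + 47) = -288*1547 = -445536)
j/(1/(-9755605 - 7478306)) = -445536/(1/(-9755605 - 7478306)) = -445536/(1/(-17233911)) = -445536/(-1/17233911) = -445536*(-17233911) = 7678327771296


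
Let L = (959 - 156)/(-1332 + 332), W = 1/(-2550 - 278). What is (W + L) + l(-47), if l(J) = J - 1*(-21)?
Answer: -18949971/707000 ≈ -26.803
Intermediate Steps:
l(J) = 21 + J (l(J) = J + 21 = 21 + J)
W = -1/2828 (W = 1/(-2828) = -1/2828 ≈ -0.00035361)
L = -803/1000 (L = 803/(-1000) = 803*(-1/1000) = -803/1000 ≈ -0.80300)
(W + L) + l(-47) = (-1/2828 - 803/1000) + (21 - 47) = -567971/707000 - 26 = -18949971/707000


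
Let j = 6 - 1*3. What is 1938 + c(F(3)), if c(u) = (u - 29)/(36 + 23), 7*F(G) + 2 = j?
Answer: 800192/413 ≈ 1937.5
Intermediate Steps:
j = 3 (j = 6 - 3 = 3)
F(G) = 1/7 (F(G) = -2/7 + (1/7)*3 = -2/7 + 3/7 = 1/7)
c(u) = -29/59 + u/59 (c(u) = (-29 + u)/59 = (-29 + u)*(1/59) = -29/59 + u/59)
1938 + c(F(3)) = 1938 + (-29/59 + (1/59)*(1/7)) = 1938 + (-29/59 + 1/413) = 1938 - 202/413 = 800192/413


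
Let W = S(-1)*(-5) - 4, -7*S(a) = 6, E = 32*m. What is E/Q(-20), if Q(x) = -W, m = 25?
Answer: -2800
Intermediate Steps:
E = 800 (E = 32*25 = 800)
S(a) = -6/7 (S(a) = -1/7*6 = -6/7)
W = 2/7 (W = -6/7*(-5) - 4 = 30/7 - 4 = 2/7 ≈ 0.28571)
Q(x) = -2/7 (Q(x) = -1*2/7 = -2/7)
E/Q(-20) = 800/(-2/7) = 800*(-7/2) = -2800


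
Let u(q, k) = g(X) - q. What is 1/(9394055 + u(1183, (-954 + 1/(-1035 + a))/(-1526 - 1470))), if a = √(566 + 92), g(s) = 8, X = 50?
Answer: 1/9392880 ≈ 1.0646e-7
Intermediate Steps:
a = √658 ≈ 25.652
u(q, k) = 8 - q
1/(9394055 + u(1183, (-954 + 1/(-1035 + a))/(-1526 - 1470))) = 1/(9394055 + (8 - 1*1183)) = 1/(9394055 + (8 - 1183)) = 1/(9394055 - 1175) = 1/9392880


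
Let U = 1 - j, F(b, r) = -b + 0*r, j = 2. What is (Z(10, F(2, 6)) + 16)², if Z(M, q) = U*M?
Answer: 36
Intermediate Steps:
F(b, r) = -b (F(b, r) = -b + 0 = -b)
U = -1 (U = 1 - 1*2 = 1 - 2 = -1)
Z(M, q) = -M
(Z(10, F(2, 6)) + 16)² = (-1*10 + 16)² = (-10 + 16)² = 6² = 36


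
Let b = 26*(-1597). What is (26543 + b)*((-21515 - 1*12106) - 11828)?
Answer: 680780571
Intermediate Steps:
b = -41522
(26543 + b)*((-21515 - 1*12106) - 11828) = (26543 - 41522)*((-21515 - 1*12106) - 11828) = -14979*((-21515 - 12106) - 11828) = -14979*(-33621 - 11828) = -14979*(-45449) = 680780571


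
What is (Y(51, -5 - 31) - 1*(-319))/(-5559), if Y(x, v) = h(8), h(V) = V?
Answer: -1/17 ≈ -0.058824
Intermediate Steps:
Y(x, v) = 8
(Y(51, -5 - 31) - 1*(-319))/(-5559) = (8 - 1*(-319))/(-5559) = (8 + 319)*(-1/5559) = 327*(-1/5559) = -1/17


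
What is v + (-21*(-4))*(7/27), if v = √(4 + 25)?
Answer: 196/9 + √29 ≈ 27.163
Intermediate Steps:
v = √29 ≈ 5.3852
v + (-21*(-4))*(7/27) = √29 + (-21*(-4))*(7/27) = √29 + 84*(7*(1/27)) = √29 + 84*(7/27) = √29 + 196/9 = 196/9 + √29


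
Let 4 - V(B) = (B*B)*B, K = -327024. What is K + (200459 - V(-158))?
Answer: -4070881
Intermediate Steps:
V(B) = 4 - B³ (V(B) = 4 - B*B*B = 4 - B²*B = 4 - B³)
K + (200459 - V(-158)) = -327024 + (200459 - (4 - 1*(-158)³)) = -327024 + (200459 - (4 - 1*(-3944312))) = -327024 + (200459 - (4 + 3944312)) = -327024 + (200459 - 1*3944316) = -327024 + (200459 - 3944316) = -327024 - 3743857 = -4070881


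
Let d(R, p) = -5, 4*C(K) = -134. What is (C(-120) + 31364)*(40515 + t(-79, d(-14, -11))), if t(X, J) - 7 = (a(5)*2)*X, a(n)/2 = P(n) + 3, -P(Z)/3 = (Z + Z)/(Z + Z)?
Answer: 1269574521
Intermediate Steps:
C(K) = -67/2 (C(K) = (¼)*(-134) = -67/2)
P(Z) = -3 (P(Z) = -3*(Z + Z)/(Z + Z) = -3*2*Z/(2*Z) = -3*2*Z*1/(2*Z) = -3*1 = -3)
a(n) = 0 (a(n) = 2*(-3 + 3) = 2*0 = 0)
t(X, J) = 7 (t(X, J) = 7 + (0*2)*X = 7 + 0*X = 7 + 0 = 7)
(C(-120) + 31364)*(40515 + t(-79, d(-14, -11))) = (-67/2 + 31364)*(40515 + 7) = (62661/2)*40522 = 1269574521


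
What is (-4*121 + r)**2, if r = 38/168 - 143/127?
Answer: 26759008213921/113806224 ≈ 2.3513e+5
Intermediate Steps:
r = -9599/10668 (r = 38*(1/168) - 143*1/127 = 19/84 - 143/127 = -9599/10668 ≈ -0.89979)
(-4*121 + r)**2 = (-4*121 - 9599/10668)**2 = (-484 - 9599/10668)**2 = (-5172911/10668)**2 = 26759008213921/113806224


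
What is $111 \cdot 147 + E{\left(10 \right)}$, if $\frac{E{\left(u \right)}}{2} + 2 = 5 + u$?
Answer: $16343$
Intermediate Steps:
$E{\left(u \right)} = 6 + 2 u$ ($E{\left(u \right)} = -4 + 2 \left(5 + u\right) = -4 + \left(10 + 2 u\right) = 6 + 2 u$)
$111 \cdot 147 + E{\left(10 \right)} = 111 \cdot 147 + \left(6 + 2 \cdot 10\right) = 16317 + \left(6 + 20\right) = 16317 + 26 = 16343$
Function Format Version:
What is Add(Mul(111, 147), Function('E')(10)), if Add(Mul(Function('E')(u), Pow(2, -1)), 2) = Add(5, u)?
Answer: 16343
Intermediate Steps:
Function('E')(u) = Add(6, Mul(2, u)) (Function('E')(u) = Add(-4, Mul(2, Add(5, u))) = Add(-4, Add(10, Mul(2, u))) = Add(6, Mul(2, u)))
Add(Mul(111, 147), Function('E')(10)) = Add(Mul(111, 147), Add(6, Mul(2, 10))) = Add(16317, Add(6, 20)) = Add(16317, 26) = 16343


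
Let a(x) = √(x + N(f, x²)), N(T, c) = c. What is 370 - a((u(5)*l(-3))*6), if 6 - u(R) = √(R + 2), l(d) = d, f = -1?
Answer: 370 - 3*√(1536 - 430*√7) ≈ 310.13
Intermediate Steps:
u(R) = 6 - √(2 + R) (u(R) = 6 - √(R + 2) = 6 - √(2 + R))
a(x) = √(x + x²)
370 - a((u(5)*l(-3))*6) = 370 - √((((6 - √(2 + 5))*(-3))*6)*(1 + ((6 - √(2 + 5))*(-3))*6)) = 370 - √((((6 - √7)*(-3))*6)*(1 + ((6 - √7)*(-3))*6)) = 370 - √(((-18 + 3*√7)*6)*(1 + (-18 + 3*√7)*6)) = 370 - √((-108 + 18*√7)*(1 + (-108 + 18*√7))) = 370 - √((-108 + 18*√7)*(-107 + 18*√7)) = 370 - √(107 - 18*√7)*√(108 - 18*√7)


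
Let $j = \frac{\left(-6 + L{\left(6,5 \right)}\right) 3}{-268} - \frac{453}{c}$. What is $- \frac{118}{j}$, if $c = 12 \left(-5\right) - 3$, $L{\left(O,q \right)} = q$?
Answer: $- \frac{664104}{40531} \approx -16.385$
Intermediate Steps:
$c = -63$ ($c = -60 - 3 = -63$)
$j = \frac{40531}{5628}$ ($j = \frac{\left(-6 + 5\right) 3}{-268} - \frac{453}{-63} = \left(-1\right) 3 \left(- \frac{1}{268}\right) - - \frac{151}{21} = \left(-3\right) \left(- \frac{1}{268}\right) + \frac{151}{21} = \frac{3}{268} + \frac{151}{21} = \frac{40531}{5628} \approx 7.2017$)
$- \frac{118}{j} = - \frac{118}{\frac{40531}{5628}} = \left(-118\right) \frac{5628}{40531} = - \frac{664104}{40531}$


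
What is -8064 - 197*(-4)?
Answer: -7276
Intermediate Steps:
-8064 - 197*(-4) = -8064 - 1*(-788) = -8064 + 788 = -7276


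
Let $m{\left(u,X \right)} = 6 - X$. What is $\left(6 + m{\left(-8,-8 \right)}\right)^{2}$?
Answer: $400$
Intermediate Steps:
$\left(6 + m{\left(-8,-8 \right)}\right)^{2} = \left(6 + \left(6 - -8\right)\right)^{2} = \left(6 + \left(6 + 8\right)\right)^{2} = \left(6 + 14\right)^{2} = 20^{2} = 400$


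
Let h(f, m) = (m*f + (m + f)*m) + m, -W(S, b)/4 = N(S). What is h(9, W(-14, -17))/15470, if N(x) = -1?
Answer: 46/7735 ≈ 0.0059470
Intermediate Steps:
W(S, b) = 4 (W(S, b) = -4*(-1) = 4)
h(f, m) = m + f*m + m*(f + m) (h(f, m) = (f*m + (f + m)*m) + m = (f*m + m*(f + m)) + m = m + f*m + m*(f + m))
h(9, W(-14, -17))/15470 = (4*(1 + 4 + 2*9))/15470 = (4*(1 + 4 + 18))*(1/15470) = (4*23)*(1/15470) = 92*(1/15470) = 46/7735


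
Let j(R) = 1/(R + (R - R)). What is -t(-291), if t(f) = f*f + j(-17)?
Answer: -1439576/17 ≈ -84681.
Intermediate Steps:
j(R) = 1/R (j(R) = 1/(R + 0) = 1/R)
t(f) = -1/17 + f**2 (t(f) = f*f + 1/(-17) = f**2 - 1/17 = -1/17 + f**2)
-t(-291) = -(-1/17 + (-291)**2) = -(-1/17 + 84681) = -1*1439576/17 = -1439576/17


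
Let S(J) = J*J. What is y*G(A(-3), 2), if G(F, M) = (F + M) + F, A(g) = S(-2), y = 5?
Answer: 50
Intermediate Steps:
S(J) = J²
A(g) = 4 (A(g) = (-2)² = 4)
G(F, M) = M + 2*F
y*G(A(-3), 2) = 5*(2 + 2*4) = 5*(2 + 8) = 5*10 = 50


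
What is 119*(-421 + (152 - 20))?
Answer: -34391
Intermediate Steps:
119*(-421 + (152 - 20)) = 119*(-421 + 132) = 119*(-289) = -34391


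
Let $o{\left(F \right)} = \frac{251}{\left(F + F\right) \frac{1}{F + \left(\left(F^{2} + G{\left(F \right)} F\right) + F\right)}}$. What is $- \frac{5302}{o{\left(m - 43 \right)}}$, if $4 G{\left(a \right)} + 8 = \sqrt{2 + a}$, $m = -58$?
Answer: $\frac{17136064}{40992065} + \frac{127248 i \sqrt{11}}{40992065} \approx 0.41803 + 0.010295 i$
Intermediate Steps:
$G{\left(a \right)} = -2 + \frac{\sqrt{2 + a}}{4}$
$o{\left(F \right)} = \frac{251 \left(F^{2} + 2 F + F \left(-2 + \frac{\sqrt{2 + F}}{4}\right)\right)}{2 F}$ ($o{\left(F \right)} = \frac{251}{\left(F + F\right) \frac{1}{F + \left(\left(F^{2} + \left(-2 + \frac{\sqrt{2 + F}}{4}\right) F\right) + F\right)}} = \frac{251}{2 F \frac{1}{F + \left(\left(F^{2} + F \left(-2 + \frac{\sqrt{2 + F}}{4}\right)\right) + F\right)}} = \frac{251}{2 F \frac{1}{F + \left(F + F^{2} + F \left(-2 + \frac{\sqrt{2 + F}}{4}\right)\right)}} = \frac{251}{2 F \frac{1}{F^{2} + 2 F + F \left(-2 + \frac{\sqrt{2 + F}}{4}\right)}} = 251 \frac{F^{2} + 2 F + F \left(-2 + \frac{\sqrt{2 + F}}{4}\right)}{2 F} = \frac{251 \left(F^{2} + 2 F + F \left(-2 + \frac{\sqrt{2 + F}}{4}\right)\right)}{2 F}$)
$- \frac{5302}{o{\left(m - 43 \right)}} = - \frac{5302}{\frac{251 \left(-58 - 43\right)}{2} + \frac{251 \sqrt{2 - 101}}{8}} = - \frac{5302}{\frac{251}{2} \left(-101\right) + \frac{251 \sqrt{2 - 101}}{8}} = - \frac{5302}{- \frac{25351}{2} + \frac{251 \sqrt{-99}}{8}} = - \frac{5302}{- \frac{25351}{2} + \frac{251 \cdot 3 i \sqrt{11}}{8}} = - \frac{5302}{- \frac{25351}{2} + \frac{753 i \sqrt{11}}{8}}$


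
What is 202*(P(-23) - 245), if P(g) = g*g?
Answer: 57368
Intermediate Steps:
P(g) = g**2
202*(P(-23) - 245) = 202*((-23)**2 - 245) = 202*(529 - 245) = 202*284 = 57368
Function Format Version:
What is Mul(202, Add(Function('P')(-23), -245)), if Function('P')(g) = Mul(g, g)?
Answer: 57368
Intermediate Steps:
Function('P')(g) = Pow(g, 2)
Mul(202, Add(Function('P')(-23), -245)) = Mul(202, Add(Pow(-23, 2), -245)) = Mul(202, Add(529, -245)) = Mul(202, 284) = 57368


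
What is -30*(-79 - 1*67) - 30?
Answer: 4350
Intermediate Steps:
-30*(-79 - 1*67) - 30 = -30*(-79 - 67) - 30 = -30*(-146) - 30 = 4380 - 30 = 4350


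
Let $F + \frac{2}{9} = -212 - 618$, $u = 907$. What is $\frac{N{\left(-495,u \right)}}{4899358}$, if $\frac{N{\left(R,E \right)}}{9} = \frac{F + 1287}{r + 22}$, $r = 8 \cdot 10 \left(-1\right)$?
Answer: $- \frac{4111}{284162764} \approx -1.4467 \cdot 10^{-5}$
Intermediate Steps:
$r = -80$ ($r = 80 \left(-1\right) = -80$)
$F = - \frac{7472}{9}$ ($F = - \frac{2}{9} - 830 = - \frac{7472}{9} \approx -830.22$)
$N{\left(R,E \right)} = - \frac{4111}{58}$ ($N{\left(R,E \right)} = 9 \frac{- \frac{7472}{9} + 1287}{-80 + 22} = 9 \frac{4111}{9 \left(-58\right)} = 9 \cdot \frac{4111}{9} \left(- \frac{1}{58}\right) = 9 \left(- \frac{4111}{522}\right) = - \frac{4111}{58}$)
$\frac{N{\left(-495,u \right)}}{4899358} = - \frac{4111}{58 \cdot 4899358} = \left(- \frac{4111}{58}\right) \frac{1}{4899358} = - \frac{4111}{284162764}$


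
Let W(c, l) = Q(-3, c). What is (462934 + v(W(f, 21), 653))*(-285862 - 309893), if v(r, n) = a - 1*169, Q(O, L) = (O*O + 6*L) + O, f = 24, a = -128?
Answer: -275618305935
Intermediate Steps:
Q(O, L) = O + O² + 6*L (Q(O, L) = (O² + 6*L) + O = O + O² + 6*L)
W(c, l) = 6 + 6*c (W(c, l) = -3 + (-3)² + 6*c = -3 + 9 + 6*c = 6 + 6*c)
v(r, n) = -297 (v(r, n) = -128 - 1*169 = -128 - 169 = -297)
(462934 + v(W(f, 21), 653))*(-285862 - 309893) = (462934 - 297)*(-285862 - 309893) = 462637*(-595755) = -275618305935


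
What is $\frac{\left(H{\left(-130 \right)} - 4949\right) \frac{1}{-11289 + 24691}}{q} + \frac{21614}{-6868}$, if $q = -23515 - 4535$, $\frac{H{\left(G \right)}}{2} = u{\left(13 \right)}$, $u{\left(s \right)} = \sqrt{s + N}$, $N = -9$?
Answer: $- \frac{13918313}{4422660} \approx -3.147$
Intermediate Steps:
$u{\left(s \right)} = \sqrt{-9 + s}$ ($u{\left(s \right)} = \sqrt{s - 9} = \sqrt{-9 + s}$)
$H{\left(G \right)} = 4$ ($H{\left(G \right)} = 2 \sqrt{-9 + 13} = 2 \sqrt{4} = 2 \cdot 2 = 4$)
$q = -28050$ ($q = -23515 - 4535 = -28050$)
$\frac{\left(H{\left(-130 \right)} - 4949\right) \frac{1}{-11289 + 24691}}{q} + \frac{21614}{-6868} = \frac{\left(4 - 4949\right) \frac{1}{-11289 + 24691}}{-28050} + \frac{21614}{-6868} = \frac{4 - 4949}{13402} \left(- \frac{1}{28050}\right) + 21614 \left(- \frac{1}{6868}\right) = \left(4 - 4949\right) \frac{1}{13402} \left(- \frac{1}{28050}\right) - \frac{107}{34} = \left(-4945\right) \frac{1}{13402} \left(- \frac{1}{28050}\right) - \frac{107}{34} = \left(- \frac{4945}{13402}\right) \left(- \frac{1}{28050}\right) - \frac{107}{34} = \frac{989}{75185220} - \frac{107}{34} = - \frac{13918313}{4422660}$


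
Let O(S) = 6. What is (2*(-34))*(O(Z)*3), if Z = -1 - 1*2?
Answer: -1224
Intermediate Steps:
Z = -3 (Z = -1 - 2 = -3)
(2*(-34))*(O(Z)*3) = (2*(-34))*(6*3) = -68*18 = -1224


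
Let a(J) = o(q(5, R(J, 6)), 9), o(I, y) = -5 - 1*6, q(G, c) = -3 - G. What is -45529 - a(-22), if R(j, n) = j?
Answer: -45518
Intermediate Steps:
o(I, y) = -11 (o(I, y) = -5 - 6 = -11)
a(J) = -11
-45529 - a(-22) = -45529 - 1*(-11) = -45529 + 11 = -45518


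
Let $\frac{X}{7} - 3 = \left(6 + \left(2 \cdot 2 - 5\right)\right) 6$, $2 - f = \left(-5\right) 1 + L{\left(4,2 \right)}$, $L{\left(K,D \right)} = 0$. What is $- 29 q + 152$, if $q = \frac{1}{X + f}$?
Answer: $\frac{36147}{238} \approx 151.88$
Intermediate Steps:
$f = 7$ ($f = 2 - \left(\left(-5\right) 1 + 0\right) = 2 - \left(-5 + 0\right) = 2 - -5 = 2 + 5 = 7$)
$X = 231$ ($X = 21 + 7 \left(6 + \left(2 \cdot 2 - 5\right)\right) 6 = 21 + 7 \left(6 + \left(4 - 5\right)\right) 6 = 21 + 7 \left(6 - 1\right) 6 = 21 + 7 \cdot 5 \cdot 6 = 21 + 7 \cdot 30 = 21 + 210 = 231$)
$q = \frac{1}{238}$ ($q = \frac{1}{231 + 7} = \frac{1}{238} \approx 0.0042017$)
$- 29 q + 152 = \left(-29\right) \frac{1}{238} + 152 = - \frac{29}{238} + 152 = \frac{36147}{238}$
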